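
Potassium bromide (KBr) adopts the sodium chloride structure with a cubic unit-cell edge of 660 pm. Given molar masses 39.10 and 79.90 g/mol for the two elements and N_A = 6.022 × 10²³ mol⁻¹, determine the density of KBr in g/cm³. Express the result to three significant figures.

The sodium chloride structure contains Z = 4 formula units per cell; M(KBr) = 39.10 + 79.90 = 119.0 g/mol.
a³ = (6.600 × 10^-8 cm)³ = 2.875 × 10^-22 cm³.
ρ = 4 × 119.0 / (6.022 × 10²³ × 2.875 × 10^-22) = 2.749 g/cm³.

2.75 g/cm³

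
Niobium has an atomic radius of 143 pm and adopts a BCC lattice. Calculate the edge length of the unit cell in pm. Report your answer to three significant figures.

330 pm

In a BCC lattice, atoms touch along the body diagonal, so √3·a = 4r.
a = 4r/√3 = 4 × 143 / 1.7321 = 330 pm.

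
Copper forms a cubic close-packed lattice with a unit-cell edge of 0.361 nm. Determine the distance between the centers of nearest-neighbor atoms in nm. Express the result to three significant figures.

In an FCC structure, atoms touch along the face diagonal, so √2·a = 4r; the nearest-neighbor distance equals 2r = 0.7071·a.
d = 0.7071 × 0.361 = 0.255 nm.

0.255 nm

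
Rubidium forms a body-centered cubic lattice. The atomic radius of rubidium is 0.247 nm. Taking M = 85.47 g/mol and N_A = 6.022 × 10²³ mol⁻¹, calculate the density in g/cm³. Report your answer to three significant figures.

1.53 g/cm³

In a BCC lattice, atoms touch along the body diagonal, so √3·a = 4r, giving a = 0.5704 nm = 5.704 × 10^-8 cm.
With Z = 2, ρ = Z·M/(N_A·a³) = 2 × 85.47 / (6.022 × 10²³ × 1.856 × 10^-22) = 1.529 g/cm³.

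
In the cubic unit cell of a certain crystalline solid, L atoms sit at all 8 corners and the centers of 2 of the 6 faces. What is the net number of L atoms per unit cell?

Corner atoms are shared by 8 cells (1/8 each), face atoms by 2 (1/2 each).
Net atoms = 8 × 1/8 + 2 × 1/2 = 1 + 1 = 2.

2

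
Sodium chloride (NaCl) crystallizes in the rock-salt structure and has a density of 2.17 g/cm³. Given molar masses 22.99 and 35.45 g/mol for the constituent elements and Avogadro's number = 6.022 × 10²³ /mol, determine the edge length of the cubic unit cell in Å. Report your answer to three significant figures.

M(NaCl) = 58.44 g/mol; Z = 4 formula units per cell.
a³ = Z·M/(N_A·ρ) = 4 × 58.44 / (6.022 × 10²³ × 2.17) = 1.789 × 10^-22 cm³, so a = 5.635 × 10^-8 cm = 5.63 Å.

5.63 Å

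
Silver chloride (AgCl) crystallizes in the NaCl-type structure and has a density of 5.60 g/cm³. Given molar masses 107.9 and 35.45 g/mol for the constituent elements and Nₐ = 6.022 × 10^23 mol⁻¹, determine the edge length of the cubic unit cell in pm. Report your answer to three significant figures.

M(AgCl) = 143.35 g/mol; Z = 4 formula units per cell.
a³ = Z·M/(N_A·ρ) = 4 × 143.35 / (6.022 × 10²³ × 5.60) = 1.700 × 10^-22 cm³, so a = 5.540 × 10^-8 cm = 554 pm.

554 pm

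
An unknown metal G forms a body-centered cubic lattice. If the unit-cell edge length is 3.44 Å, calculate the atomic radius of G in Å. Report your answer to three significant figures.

1.49 Å

In a BCC lattice, atoms touch along the body diagonal, so √3·a = 4r.
r = √3·a/4 = 1.7321 × 3.44 / 4 = 1.49 Å.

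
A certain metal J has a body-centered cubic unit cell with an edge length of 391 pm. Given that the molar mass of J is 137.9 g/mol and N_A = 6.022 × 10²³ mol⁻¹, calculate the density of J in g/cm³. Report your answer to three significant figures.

7.66 g/cm³

A BCC unit cell contains Z = 2 atoms.
Cell volume: a³ = (391 pm)³ = (3.910 × 10^-8 cm)³ = 5.978 × 10^-23 cm³.
ρ = Z·M/(N_A·a³) = 2 × 137.9 / (6.022 × 10²³ × 5.978 × 10^-23) = 7.662 g/cm³.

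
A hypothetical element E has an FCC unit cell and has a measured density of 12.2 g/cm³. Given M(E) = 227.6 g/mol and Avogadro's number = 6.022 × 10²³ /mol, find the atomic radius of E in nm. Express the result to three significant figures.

For an FCC cell (Z = 4), a³ = Z·M/(N_A·ρ) = 4 × 227.6 / (6.022 × 10²³ × 12.20) = 1.239 × 10^-22 cm³, so a = 4.986 × 10^-8 cm = 0.4986 nm.
Atoms touch along the face diagonal, so √2·a = 4r, so r = 0.3536 × a = 0.176 nm.

0.176 nm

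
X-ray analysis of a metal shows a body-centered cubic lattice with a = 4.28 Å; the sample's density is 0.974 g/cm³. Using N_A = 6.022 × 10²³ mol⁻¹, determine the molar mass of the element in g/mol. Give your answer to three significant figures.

23.0 g/mol

A BCC cell has Z = 2 atoms; a = 4.280 × 10^-8 cm.
M = ρ·N_A·a³/Z = 0.974 × 6.022 × 10²³ × 7.840 × 10^-23 / 2 = 23.0 g/mol.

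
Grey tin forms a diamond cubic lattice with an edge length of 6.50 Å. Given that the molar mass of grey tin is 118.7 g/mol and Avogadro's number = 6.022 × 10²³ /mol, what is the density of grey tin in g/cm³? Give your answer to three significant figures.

A diamond cubic unit cell contains Z = 8 atoms.
Cell volume: a³ = (6.50 Å)³ = (6.500 × 10^-8 cm)³ = 2.746 × 10^-22 cm³.
ρ = Z·M/(N_A·a³) = 8 × 118.7 / (6.022 × 10²³ × 2.746 × 10^-22) = 5.742 g/cm³.

5.74 g/cm³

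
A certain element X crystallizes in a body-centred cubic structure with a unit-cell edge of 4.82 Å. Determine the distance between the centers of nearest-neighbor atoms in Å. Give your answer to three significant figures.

4.17 Å

In a BCC structure, atoms touch along the body diagonal, so √3·a = 4r; the nearest-neighbor distance equals 2r = 0.8660·a.
d = 0.8660 × 4.82 = 4.17 Å.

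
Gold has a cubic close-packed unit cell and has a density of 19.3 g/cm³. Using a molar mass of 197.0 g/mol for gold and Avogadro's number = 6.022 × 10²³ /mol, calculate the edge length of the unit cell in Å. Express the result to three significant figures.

With Z = 4 atoms per FCC cell, a³ = Z·M/(N_A·ρ) = 4 × 197.0 / (6.022 × 10²³ × 19.30 g/cm³) = 6.780 × 10^-23 cm³.
a = (6.780 × 10^-23)^(1/3) = 4.078 × 10^-8 cm = 4.08 Å.

4.08 Å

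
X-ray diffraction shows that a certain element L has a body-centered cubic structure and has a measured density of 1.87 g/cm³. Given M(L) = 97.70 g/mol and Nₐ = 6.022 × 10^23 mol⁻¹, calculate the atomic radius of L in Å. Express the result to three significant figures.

2.42 Å

For a BCC cell (Z = 2), a³ = Z·M/(N_A·ρ) = 2 × 97.70 / (6.022 × 10²³ × 1.870) = 1.735 × 10^-22 cm³, so a = 5.578 × 10^-8 cm = 5.578 Å.
Atoms touch along the body diagonal, so √3·a = 4r, so r = 0.4330 × a = 2.42 Å.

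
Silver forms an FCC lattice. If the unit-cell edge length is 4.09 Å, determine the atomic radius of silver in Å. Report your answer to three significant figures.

In an FCC lattice, atoms touch along the face diagonal, so √2·a = 4r.
r = √2·a/4 = 1.4142 × 4.09 / 4 = 1.45 Å.

1.45 Å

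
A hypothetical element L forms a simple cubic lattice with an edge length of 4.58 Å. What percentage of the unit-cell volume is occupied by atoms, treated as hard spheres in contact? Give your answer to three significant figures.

In a simple cubic lattice atoms touch along the cell edge, so a = 2r, so r = 0.5000a = 2.290 Å.
Packing fraction = Z·(4/3)πr³ / a³ = 1 × (4/3)π × (2.290)³ / (4.58)³ = 0.5236 = 52.4%.

52.4%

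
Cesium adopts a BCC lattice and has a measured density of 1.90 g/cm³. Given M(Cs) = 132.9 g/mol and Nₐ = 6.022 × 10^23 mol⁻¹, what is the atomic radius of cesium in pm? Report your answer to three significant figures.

For a BCC cell (Z = 2), a³ = Z·M/(N_A·ρ) = 2 × 132.9 / (6.022 × 10²³ × 1.900) = 2.323 × 10^-22 cm³, so a = 6.147 × 10^-8 cm = 614.7 pm.
Atoms touch along the body diagonal, so √3·a = 4r, so r = 0.4330 × a = 266 pm.

266 pm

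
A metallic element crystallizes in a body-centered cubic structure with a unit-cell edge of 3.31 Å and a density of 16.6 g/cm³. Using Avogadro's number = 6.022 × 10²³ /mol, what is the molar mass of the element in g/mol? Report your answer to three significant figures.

181 g/mol

A BCC cell has Z = 2 atoms; a = 3.310 × 10^-8 cm.
M = ρ·N_A·a³/Z = 16.6 × 6.022 × 10²³ × 3.626 × 10^-23 / 2 = 181 g/mol.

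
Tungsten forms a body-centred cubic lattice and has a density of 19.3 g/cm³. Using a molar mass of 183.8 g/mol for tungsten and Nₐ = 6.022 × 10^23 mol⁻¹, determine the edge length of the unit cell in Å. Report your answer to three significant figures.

3.16 Å

With Z = 2 atoms per BCC cell, a³ = Z·M/(N_A·ρ) = 2 × 183.8 / (6.022 × 10²³ × 19.30 g/cm³) = 3.163 × 10^-23 cm³.
a = (3.163 × 10^-23)^(1/3) = 3.162 × 10^-8 cm = 3.16 Å.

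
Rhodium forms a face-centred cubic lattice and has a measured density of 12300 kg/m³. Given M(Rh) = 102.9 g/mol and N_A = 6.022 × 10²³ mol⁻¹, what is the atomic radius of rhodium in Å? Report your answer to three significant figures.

For an FCC cell (Z = 4), a³ = Z·M/(N_A·ρ) = 4 × 102.9 / (6.022 × 10²³ × 12.30) = 5.557 × 10^-23 cm³, so a = 3.816 × 10^-8 cm = 3.816 Å.
Atoms touch along the face diagonal, so √2·a = 4r, so r = 0.3536 × a = 1.35 Å.

1.35 Å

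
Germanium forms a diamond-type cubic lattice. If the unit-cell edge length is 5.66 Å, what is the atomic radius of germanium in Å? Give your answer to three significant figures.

1.23 Å

In a diamond cubic lattice, nearest neighbors lie along the body diagonal with √3·a = 8r.
r = √3·a/8 = 1.7321 × 5.66 / 8 = 1.23 Å.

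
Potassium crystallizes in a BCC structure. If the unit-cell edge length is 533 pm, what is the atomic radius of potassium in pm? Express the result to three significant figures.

In a BCC lattice, atoms touch along the body diagonal, so √3·a = 4r.
r = √3·a/4 = 1.7321 × 533 / 4 = 231 pm.

231 pm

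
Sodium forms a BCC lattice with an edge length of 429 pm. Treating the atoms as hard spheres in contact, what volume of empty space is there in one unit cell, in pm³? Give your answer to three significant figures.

In a BCC lattice atoms touch along the body diagonal, so √3·a = 4r, so r = 0.4330a = 185.8 pm.
V_cell = a³ = 7.895 × 10^7 pm³; V_atoms = 2 × (4/3)πr³ = 5.370 × 10^7 pm³.
Empty space = 7.895 × 10^7 − 5.370 × 10^7 = 2.53 × 10^7 pm³.

2.53 × 10^7 pm³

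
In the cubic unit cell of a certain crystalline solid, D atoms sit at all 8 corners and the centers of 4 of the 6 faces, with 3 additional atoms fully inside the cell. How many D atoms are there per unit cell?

Corner atoms are shared by 8 cells (1/8 each), face atoms by 2 (1/2 each), interior atoms are unshared.
Net atoms = 8 × 1/8 + 4 × 1/2 + 3 = 1 + 2 + 3 = 6.

6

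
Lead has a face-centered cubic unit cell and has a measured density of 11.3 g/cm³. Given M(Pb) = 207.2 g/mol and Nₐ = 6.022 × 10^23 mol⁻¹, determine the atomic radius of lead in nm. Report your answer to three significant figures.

For an FCC cell (Z = 4), a³ = Z·M/(N_A·ρ) = 4 × 207.2 / (6.022 × 10²³ × 11.30) = 1.218 × 10^-22 cm³, so a = 4.957 × 10^-8 cm = 0.4957 nm.
Atoms touch along the face diagonal, so √2·a = 4r, so r = 0.3536 × a = 0.175 nm.

0.175 nm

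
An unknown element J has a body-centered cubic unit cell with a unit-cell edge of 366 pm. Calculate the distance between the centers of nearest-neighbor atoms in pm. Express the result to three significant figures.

In a BCC structure, atoms touch along the body diagonal, so √3·a = 4r; the nearest-neighbor distance equals 2r = 0.8660·a.
d = 0.8660 × 366 = 317 pm.

317 pm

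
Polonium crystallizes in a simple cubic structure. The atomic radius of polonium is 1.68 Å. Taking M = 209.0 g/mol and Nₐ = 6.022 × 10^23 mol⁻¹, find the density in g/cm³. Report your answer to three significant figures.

In a simple cubic lattice, atoms touch along the cell edge, so a = 2r, giving a = 3.360 Å = 3.360 × 10^-8 cm.
With Z = 1, ρ = Z·M/(N_A·a³) = 1 × 209.0 / (6.022 × 10²³ × 3.793 × 10^-23) = 9.149 g/cm³.

9.15 g/cm³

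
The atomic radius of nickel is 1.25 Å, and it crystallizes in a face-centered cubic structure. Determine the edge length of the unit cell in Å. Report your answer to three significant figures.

In an FCC lattice, atoms touch along the face diagonal, so √2·a = 4r.
a = 4r/√2 = 4 × 1.25 / 1.4142 = 3.54 Å.

3.54 Å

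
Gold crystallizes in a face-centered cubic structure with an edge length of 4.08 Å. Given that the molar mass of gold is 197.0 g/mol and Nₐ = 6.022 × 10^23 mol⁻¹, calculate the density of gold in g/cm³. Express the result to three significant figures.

An FCC unit cell contains Z = 4 atoms.
Cell volume: a³ = (4.08 Å)³ = (4.080 × 10^-8 cm)³ = 6.792 × 10^-23 cm³.
ρ = Z·M/(N_A·a³) = 4 × 197.0 / (6.022 × 10²³ × 6.792 × 10^-23) = 19.27 g/cm³.

19.3 g/cm³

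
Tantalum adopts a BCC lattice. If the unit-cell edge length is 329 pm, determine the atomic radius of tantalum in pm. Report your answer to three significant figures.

In a BCC lattice, atoms touch along the body diagonal, so √3·a = 4r.
r = √3·a/4 = 1.7321 × 329 / 4 = 142 pm.

142 pm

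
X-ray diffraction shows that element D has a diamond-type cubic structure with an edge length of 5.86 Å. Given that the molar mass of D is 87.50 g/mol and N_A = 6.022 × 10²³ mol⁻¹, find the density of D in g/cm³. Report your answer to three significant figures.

A diamond cubic unit cell contains Z = 8 atoms.
Cell volume: a³ = (5.86 Å)³ = (5.860 × 10^-8 cm)³ = 2.012 × 10^-22 cm³.
ρ = Z·M/(N_A·a³) = 8 × 87.50 / (6.022 × 10²³ × 2.012 × 10^-22) = 5.776 g/cm³.

5.78 g/cm³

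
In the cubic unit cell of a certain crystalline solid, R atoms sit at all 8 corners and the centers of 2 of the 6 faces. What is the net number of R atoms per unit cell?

2

Corner atoms are shared by 8 cells (1/8 each), face atoms by 2 (1/2 each).
Net atoms = 8 × 1/8 + 2 × 1/2 = 1 + 1 = 2.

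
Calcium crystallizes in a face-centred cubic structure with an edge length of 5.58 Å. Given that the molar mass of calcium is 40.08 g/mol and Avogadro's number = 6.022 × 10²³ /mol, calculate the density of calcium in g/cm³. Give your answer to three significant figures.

An FCC unit cell contains Z = 4 atoms.
Cell volume: a³ = (5.58 Å)³ = (5.580 × 10^-8 cm)³ = 1.737 × 10^-22 cm³.
ρ = Z·M/(N_A·a³) = 4 × 40.08 / (6.022 × 10²³ × 1.737 × 10^-22) = 1.532 g/cm³.

1.53 g/cm³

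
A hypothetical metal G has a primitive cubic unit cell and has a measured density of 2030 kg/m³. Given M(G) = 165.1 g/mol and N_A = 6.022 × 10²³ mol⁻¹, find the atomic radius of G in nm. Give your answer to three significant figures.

0.257 nm

For a simple cubic cell (Z = 1), a³ = Z·M/(N_A·ρ) = 1 × 165.1 / (6.022 × 10²³ × 2.030) = 1.351 × 10^-22 cm³, so a = 5.131 × 10^-8 cm = 0.5131 nm.
Atoms touch along the cell edge, so a = 2r, so r = 0.5000 × a = 0.257 nm.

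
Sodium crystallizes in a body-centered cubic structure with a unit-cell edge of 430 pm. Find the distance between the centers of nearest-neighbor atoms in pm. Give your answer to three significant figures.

372 pm

In a BCC structure, atoms touch along the body diagonal, so √3·a = 4r; the nearest-neighbor distance equals 2r = 0.8660·a.
d = 0.8660 × 430 = 372 pm.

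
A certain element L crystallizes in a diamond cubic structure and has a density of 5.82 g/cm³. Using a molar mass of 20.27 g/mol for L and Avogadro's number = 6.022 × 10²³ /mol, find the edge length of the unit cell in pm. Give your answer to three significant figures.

359 pm

With Z = 8 atoms per diamond cubic cell, a³ = Z·M/(N_A·ρ) = 8 × 20.27 / (6.022 × 10²³ × 5.820 g/cm³) = 4.627 × 10^-23 cm³.
a = (4.627 × 10^-23)^(1/3) = 3.590 × 10^-8 cm = 359 pm.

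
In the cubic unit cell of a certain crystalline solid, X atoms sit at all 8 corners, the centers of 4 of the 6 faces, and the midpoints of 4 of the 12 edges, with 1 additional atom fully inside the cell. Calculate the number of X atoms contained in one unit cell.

Corner atoms are shared by 8 cells (1/8 each), face atoms by 2 (1/2 each), edge atoms by 4 (1/4 each), interior atoms are unshared.
Net atoms = 8 × 1/8 + 4 × 1/2 + 4 × 1/4 + 1 = 1 + 2 + 1 + 1 = 5.

5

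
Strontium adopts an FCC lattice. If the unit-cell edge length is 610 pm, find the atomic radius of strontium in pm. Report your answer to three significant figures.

In an FCC lattice, atoms touch along the face diagonal, so √2·a = 4r.
r = √2·a/4 = 1.4142 × 610 / 4 = 216 pm.

216 pm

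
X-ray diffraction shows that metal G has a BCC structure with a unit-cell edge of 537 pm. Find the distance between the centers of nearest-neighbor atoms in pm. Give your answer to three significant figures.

465 pm

In a BCC structure, atoms touch along the body diagonal, so √3·a = 4r; the nearest-neighbor distance equals 2r = 0.8660·a.
d = 0.8660 × 537 = 465 pm.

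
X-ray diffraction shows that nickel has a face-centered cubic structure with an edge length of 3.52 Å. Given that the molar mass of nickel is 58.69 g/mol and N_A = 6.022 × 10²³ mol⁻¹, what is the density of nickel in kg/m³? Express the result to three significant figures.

An FCC unit cell contains Z = 4 atoms.
Cell volume: a³ = (3.52 Å)³ = (3.520 × 10^-8 cm)³ = 4.361 × 10^-23 cm³.
ρ = Z·M/(N_A·a³) = 4 × 58.69 / (6.022 × 10²³ × 4.361 × 10^-23) = 8.938 g/cm³ = 8940 kg/m³.

8940 kg/m³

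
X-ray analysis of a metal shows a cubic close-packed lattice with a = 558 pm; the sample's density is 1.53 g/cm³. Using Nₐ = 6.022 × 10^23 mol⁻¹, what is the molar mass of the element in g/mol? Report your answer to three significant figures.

40.0 g/mol

An FCC cell has Z = 4 atoms; a = 5.580 × 10^-8 cm.
M = ρ·N_A·a³/Z = 1.53 × 6.022 × 10²³ × 1.737 × 10^-22 / 4 = 40.0 g/mol.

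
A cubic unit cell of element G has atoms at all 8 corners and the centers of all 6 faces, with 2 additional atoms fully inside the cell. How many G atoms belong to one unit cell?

Corner atoms are shared by 8 cells (1/8 each), face atoms by 2 (1/2 each), interior atoms are unshared.
Net atoms = 8 × 1/8 + 6 × 1/2 + 2 = 1 + 3 + 2 = 6.

6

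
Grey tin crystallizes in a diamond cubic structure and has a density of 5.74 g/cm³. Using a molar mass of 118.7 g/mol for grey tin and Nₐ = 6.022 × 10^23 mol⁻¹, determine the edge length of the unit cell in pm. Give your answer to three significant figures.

650 pm

With Z = 8 atoms per diamond cubic cell, a³ = Z·M/(N_A·ρ) = 8 × 118.7 / (6.022 × 10²³ × 5.740 g/cm³) = 2.747 × 10^-22 cm³.
a = (2.747 × 10^-22)^(1/3) = 6.501 × 10^-8 cm = 650 pm.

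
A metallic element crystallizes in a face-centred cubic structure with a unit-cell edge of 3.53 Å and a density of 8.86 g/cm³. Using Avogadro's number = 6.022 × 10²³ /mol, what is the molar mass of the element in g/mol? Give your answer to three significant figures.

An FCC cell has Z = 4 atoms; a = 3.530 × 10^-8 cm.
M = ρ·N_A·a³/Z = 8.86 × 6.022 × 10²³ × 4.399 × 10^-23 / 4 = 58.7 g/mol.

58.7 g/mol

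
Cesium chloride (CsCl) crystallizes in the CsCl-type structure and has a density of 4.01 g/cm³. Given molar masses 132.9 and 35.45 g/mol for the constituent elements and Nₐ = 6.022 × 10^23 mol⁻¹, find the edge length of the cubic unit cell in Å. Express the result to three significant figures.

4.12 Å

M(CsCl) = 168.35 g/mol; Z = 1 formula unit per cell.
a³ = Z·M/(N_A·ρ) = 1 × 168.35 / (6.022 × 10²³ × 4.01) = 6.972 × 10^-23 cm³, so a = 4.116 × 10^-8 cm = 4.12 Å.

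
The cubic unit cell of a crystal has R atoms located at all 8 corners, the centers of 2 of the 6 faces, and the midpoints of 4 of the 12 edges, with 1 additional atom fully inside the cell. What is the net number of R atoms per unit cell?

4

Corner atoms are shared by 8 cells (1/8 each), face atoms by 2 (1/2 each), edge atoms by 4 (1/4 each), interior atoms are unshared.
Net atoms = 8 × 1/8 + 2 × 1/2 + 4 × 1/4 + 1 = 1 + 1 + 1 + 1 = 4.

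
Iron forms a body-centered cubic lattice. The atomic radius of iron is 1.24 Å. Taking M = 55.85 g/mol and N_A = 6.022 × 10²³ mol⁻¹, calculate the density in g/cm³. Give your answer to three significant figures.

7.90 g/cm³

In a BCC lattice, atoms touch along the body diagonal, so √3·a = 4r, giving a = 2.864 Å = 2.864 × 10^-8 cm.
With Z = 2, ρ = Z·M/(N_A·a³) = 2 × 55.85 / (6.022 × 10²³ × 2.348 × 10^-23) = 7.899 g/cm³.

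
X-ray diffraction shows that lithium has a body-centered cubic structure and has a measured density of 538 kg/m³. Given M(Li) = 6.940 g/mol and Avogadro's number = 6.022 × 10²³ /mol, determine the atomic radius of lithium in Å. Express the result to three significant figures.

For a BCC cell (Z = 2), a³ = Z·M/(N_A·ρ) = 2 × 6.940 / (6.022 × 10²³ × 0.5380) = 4.284 × 10^-23 cm³, so a = 3.499 × 10^-8 cm = 3.499 Å.
Atoms touch along the body diagonal, so √3·a = 4r, so r = 0.4330 × a = 1.52 Å.

1.52 Å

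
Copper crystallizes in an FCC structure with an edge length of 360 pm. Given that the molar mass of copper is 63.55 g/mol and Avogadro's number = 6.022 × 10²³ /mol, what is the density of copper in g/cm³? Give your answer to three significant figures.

9.05 g/cm³

An FCC unit cell contains Z = 4 atoms.
Cell volume: a³ = (360 pm)³ = (3.600 × 10^-8 cm)³ = 4.666 × 10^-23 cm³.
ρ = Z·M/(N_A·a³) = 4 × 63.55 / (6.022 × 10²³ × 4.666 × 10^-23) = 9.047 g/cm³.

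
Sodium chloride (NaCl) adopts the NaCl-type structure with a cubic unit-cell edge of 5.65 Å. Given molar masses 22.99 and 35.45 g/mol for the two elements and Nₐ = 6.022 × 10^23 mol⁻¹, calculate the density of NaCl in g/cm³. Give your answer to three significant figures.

The NaCl-type structure contains Z = 4 formula units per cell; M(NaCl) = 22.99 + 35.45 = 58.44 g/mol.
a³ = (5.650 × 10^-8 cm)³ = 1.804 × 10^-22 cm³.
ρ = 4 × 58.44 / (6.022 × 10²³ × 1.804 × 10^-22) = 2.152 g/cm³.

2.15 g/cm³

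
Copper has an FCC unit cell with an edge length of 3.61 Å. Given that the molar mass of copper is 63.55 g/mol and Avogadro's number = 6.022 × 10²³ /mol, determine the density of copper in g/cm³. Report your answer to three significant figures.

An FCC unit cell contains Z = 4 atoms.
Cell volume: a³ = (3.61 Å)³ = (3.610 × 10^-8 cm)³ = 4.705 × 10^-23 cm³.
ρ = Z·M/(N_A·a³) = 4 × 63.55 / (6.022 × 10²³ × 4.705 × 10^-23) = 8.972 g/cm³.

8.97 g/cm³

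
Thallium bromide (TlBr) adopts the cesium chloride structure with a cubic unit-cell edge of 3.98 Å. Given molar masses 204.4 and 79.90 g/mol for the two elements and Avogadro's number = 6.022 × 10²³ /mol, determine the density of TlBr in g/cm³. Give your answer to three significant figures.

The cesium chloride structure contains Z = 1 formula unit per cell; M(TlBr) = 204.4 + 79.90 = 284.3 g/mol.
a³ = (3.980 × 10^-8 cm)³ = 6.304 × 10^-23 cm³.
ρ = 1 × 284.3 / (6.022 × 10²³ × 6.304 × 10^-23) = 7.488 g/cm³.

7.49 g/cm³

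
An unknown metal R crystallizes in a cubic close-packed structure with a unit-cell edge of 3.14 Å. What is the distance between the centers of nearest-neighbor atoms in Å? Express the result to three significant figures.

In an FCC structure, atoms touch along the face diagonal, so √2·a = 4r; the nearest-neighbor distance equals 2r = 0.7071·a.
d = 0.7071 × 3.14 = 2.22 Å.

2.22 Å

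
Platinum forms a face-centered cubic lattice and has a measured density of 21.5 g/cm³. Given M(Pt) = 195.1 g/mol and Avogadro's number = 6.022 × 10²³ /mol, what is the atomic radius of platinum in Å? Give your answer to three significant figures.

For an FCC cell (Z = 4), a³ = Z·M/(N_A·ρ) = 4 × 195.1 / (6.022 × 10²³ × 21.50) = 6.028 × 10^-23 cm³, so a = 3.921 × 10^-8 cm = 3.921 Å.
Atoms touch along the face diagonal, so √2·a = 4r, so r = 0.3536 × a = 1.39 Å.

1.39 Å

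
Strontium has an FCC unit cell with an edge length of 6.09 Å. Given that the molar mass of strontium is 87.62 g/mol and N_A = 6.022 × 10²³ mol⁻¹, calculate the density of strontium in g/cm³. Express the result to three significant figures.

2.58 g/cm³

An FCC unit cell contains Z = 4 atoms.
Cell volume: a³ = (6.09 Å)³ = (6.090 × 10^-8 cm)³ = 2.259 × 10^-22 cm³.
ρ = Z·M/(N_A·a³) = 4 × 87.62 / (6.022 × 10²³ × 2.259 × 10^-22) = 2.577 g/cm³.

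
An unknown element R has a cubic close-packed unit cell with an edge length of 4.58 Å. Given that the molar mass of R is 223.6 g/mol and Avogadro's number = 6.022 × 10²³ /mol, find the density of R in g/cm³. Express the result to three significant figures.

An FCC unit cell contains Z = 4 atoms.
Cell volume: a³ = (4.58 Å)³ = (4.580 × 10^-8 cm)³ = 9.607 × 10^-23 cm³.
ρ = Z·M/(N_A·a³) = 4 × 223.6 / (6.022 × 10²³ × 9.607 × 10^-23) = 15.46 g/cm³.

15.5 g/cm³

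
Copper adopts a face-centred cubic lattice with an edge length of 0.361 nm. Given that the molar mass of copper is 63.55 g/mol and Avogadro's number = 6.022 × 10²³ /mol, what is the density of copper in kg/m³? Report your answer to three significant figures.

An FCC unit cell contains Z = 4 atoms.
Cell volume: a³ = (0.361 nm)³ = (3.610 × 10^-8 cm)³ = 4.705 × 10^-23 cm³.
ρ = Z·M/(N_A·a³) = 4 × 63.55 / (6.022 × 10²³ × 4.705 × 10^-23) = 8.972 g/cm³ = 8970 kg/m³.

8970 kg/m³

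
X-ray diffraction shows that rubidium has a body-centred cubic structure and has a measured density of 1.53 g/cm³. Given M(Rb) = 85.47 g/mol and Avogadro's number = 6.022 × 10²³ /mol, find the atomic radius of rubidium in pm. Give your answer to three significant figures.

247 pm

For a BCC cell (Z = 2), a³ = Z·M/(N_A·ρ) = 2 × 85.47 / (6.022 × 10²³ × 1.530) = 1.855 × 10^-22 cm³, so a = 5.703 × 10^-8 cm = 570.3 pm.
Atoms touch along the body diagonal, so √3·a = 4r, so r = 0.4330 × a = 247 pm.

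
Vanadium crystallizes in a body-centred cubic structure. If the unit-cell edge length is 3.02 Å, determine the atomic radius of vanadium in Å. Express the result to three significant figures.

In a BCC lattice, atoms touch along the body diagonal, so √3·a = 4r.
r = √3·a/4 = 1.7321 × 3.02 / 4 = 1.31 Å.

1.31 Å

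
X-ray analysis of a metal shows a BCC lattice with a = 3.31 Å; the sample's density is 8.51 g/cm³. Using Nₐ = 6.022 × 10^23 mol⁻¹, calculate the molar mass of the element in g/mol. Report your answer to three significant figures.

A BCC cell has Z = 2 atoms; a = 3.310 × 10^-8 cm.
M = ρ·N_A·a³/Z = 8.51 × 6.022 × 10²³ × 3.626 × 10^-23 / 2 = 92.9 g/mol.

92.9 g/mol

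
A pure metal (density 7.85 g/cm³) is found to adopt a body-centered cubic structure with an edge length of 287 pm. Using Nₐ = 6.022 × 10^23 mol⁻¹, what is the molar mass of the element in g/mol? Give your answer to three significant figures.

55.9 g/mol

A BCC cell has Z = 2 atoms; a = 2.870 × 10^-8 cm.
M = ρ·N_A·a³/Z = 7.85 × 6.022 × 10²³ × 2.364 × 10^-23 / 2 = 55.9 g/mol.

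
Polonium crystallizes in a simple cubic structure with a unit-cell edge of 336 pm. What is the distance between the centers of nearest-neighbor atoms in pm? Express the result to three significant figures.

In a simple cubic structure, atoms touch along the cell edge, so a = 2r; the nearest-neighbor distance equals 2r = 1.000·a.
d = 1.000 × 336 = 336 pm.

336 pm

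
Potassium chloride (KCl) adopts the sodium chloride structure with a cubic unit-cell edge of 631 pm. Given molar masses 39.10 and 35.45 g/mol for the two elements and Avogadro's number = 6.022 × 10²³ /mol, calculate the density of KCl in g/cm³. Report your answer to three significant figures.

1.97 g/cm³

The sodium chloride structure contains Z = 4 formula units per cell; M(KCl) = 39.10 + 35.45 = 74.55 g/mol.
a³ = (6.310 × 10^-8 cm)³ = 2.512 × 10^-22 cm³.
ρ = 4 × 74.55 / (6.022 × 10²³ × 2.512 × 10^-22) = 1.971 g/cm³.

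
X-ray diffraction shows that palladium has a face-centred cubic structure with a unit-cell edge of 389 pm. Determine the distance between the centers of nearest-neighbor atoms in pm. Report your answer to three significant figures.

In an FCC structure, atoms touch along the face diagonal, so √2·a = 4r; the nearest-neighbor distance equals 2r = 0.7071·a.
d = 0.7071 × 389 = 275 pm.

275 pm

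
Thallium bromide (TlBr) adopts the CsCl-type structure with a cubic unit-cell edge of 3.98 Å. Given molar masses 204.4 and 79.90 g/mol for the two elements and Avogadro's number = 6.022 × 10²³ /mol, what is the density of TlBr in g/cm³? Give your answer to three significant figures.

The CsCl-type structure contains Z = 1 formula unit per cell; M(TlBr) = 204.4 + 79.90 = 284.3 g/mol.
a³ = (3.980 × 10^-8 cm)³ = 6.304 × 10^-23 cm³.
ρ = 1 × 284.3 / (6.022 × 10²³ × 6.304 × 10^-23) = 7.488 g/cm³.

7.49 g/cm³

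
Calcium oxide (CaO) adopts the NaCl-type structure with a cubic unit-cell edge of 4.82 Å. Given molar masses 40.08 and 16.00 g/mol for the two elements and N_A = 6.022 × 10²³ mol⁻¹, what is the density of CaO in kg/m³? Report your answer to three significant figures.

The NaCl-type structure contains Z = 4 formula units per cell; M(CaO) = 40.08 + 16.00 = 56.08 g/mol.
a³ = (4.820 × 10^-8 cm)³ = 1.120 × 10^-22 cm³.
ρ = 4 × 56.08 / (6.022 × 10²³ × 1.120 × 10^-22) = 3.326 g/cm³ = 3330 kg/m³.

3330 kg/m³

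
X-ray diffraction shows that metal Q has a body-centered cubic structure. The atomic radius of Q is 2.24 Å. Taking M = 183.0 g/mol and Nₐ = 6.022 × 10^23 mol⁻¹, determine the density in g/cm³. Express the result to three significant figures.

In a BCC lattice, atoms touch along the body diagonal, so √3·a = 4r, giving a = 5.173 Å = 5.173 × 10^-8 cm.
With Z = 2, ρ = Z·M/(N_A·a³) = 2 × 183.0 / (6.022 × 10²³ × 1.384 × 10^-22) = 4.390 g/cm³.

4.39 g/cm³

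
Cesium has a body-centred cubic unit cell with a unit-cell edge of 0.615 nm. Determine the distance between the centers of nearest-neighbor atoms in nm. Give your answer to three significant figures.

0.533 nm

In a BCC structure, atoms touch along the body diagonal, so √3·a = 4r; the nearest-neighbor distance equals 2r = 0.8660·a.
d = 0.8660 × 0.615 = 0.533 nm.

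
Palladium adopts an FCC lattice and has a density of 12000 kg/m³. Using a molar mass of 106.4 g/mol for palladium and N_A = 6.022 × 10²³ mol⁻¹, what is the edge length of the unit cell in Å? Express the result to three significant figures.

With Z = 4 atoms per FCC cell, a³ = Z·M/(N_A·ρ) = 4 × 106.4 / (6.022 × 10²³ × 12.00 g/cm³) = 5.890 × 10^-23 cm³.
a = (5.890 × 10^-23)^(1/3) = 3.891 × 10^-8 cm = 3.89 Å.

3.89 Å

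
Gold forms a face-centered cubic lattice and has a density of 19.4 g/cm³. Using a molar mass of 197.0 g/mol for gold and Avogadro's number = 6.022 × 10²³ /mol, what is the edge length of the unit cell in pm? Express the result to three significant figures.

With Z = 4 atoms per FCC cell, a³ = Z·M/(N_A·ρ) = 4 × 197.0 / (6.022 × 10²³ × 19.40 g/cm³) = 6.745 × 10^-23 cm³.
a = (6.745 × 10^-23)^(1/3) = 4.071 × 10^-8 cm = 407 pm.

407 pm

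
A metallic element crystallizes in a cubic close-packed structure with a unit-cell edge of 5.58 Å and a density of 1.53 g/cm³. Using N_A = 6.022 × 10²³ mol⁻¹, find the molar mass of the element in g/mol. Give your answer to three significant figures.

An FCC cell has Z = 4 atoms; a = 5.580 × 10^-8 cm.
M = ρ·N_A·a³/Z = 1.53 × 6.022 × 10²³ × 1.737 × 10^-22 / 4 = 40.0 g/mol.

40.0 g/mol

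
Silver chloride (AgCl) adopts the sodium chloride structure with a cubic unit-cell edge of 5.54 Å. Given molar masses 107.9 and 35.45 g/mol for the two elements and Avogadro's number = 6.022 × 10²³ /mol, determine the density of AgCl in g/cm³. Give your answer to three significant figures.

5.60 g/cm³

The sodium chloride structure contains Z = 4 formula units per cell; M(AgCl) = 107.9 + 35.45 = 143.35 g/mol.
a³ = (5.540 × 10^-8 cm)³ = 1.700 × 10^-22 cm³.
ρ = 4 × 143.35 / (6.022 × 10²³ × 1.700 × 10^-22) = 5.600 g/cm³.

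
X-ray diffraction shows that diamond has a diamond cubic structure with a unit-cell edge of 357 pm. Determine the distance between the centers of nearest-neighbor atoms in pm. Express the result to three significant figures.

In a diamond cubic structure, nearest neighbors lie along the body diagonal with √3·a = 8r; the nearest-neighbor distance equals 2r = 0.4330·a.
d = 0.4330 × 357 = 155 pm.

155 pm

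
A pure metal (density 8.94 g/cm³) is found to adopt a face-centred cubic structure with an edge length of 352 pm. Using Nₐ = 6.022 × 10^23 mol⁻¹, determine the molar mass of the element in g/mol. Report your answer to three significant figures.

An FCC cell has Z = 4 atoms; a = 3.520 × 10^-8 cm.
M = ρ·N_A·a³/Z = 8.94 × 6.022 × 10²³ × 4.361 × 10^-23 / 4 = 58.7 g/mol.

58.7 g/mol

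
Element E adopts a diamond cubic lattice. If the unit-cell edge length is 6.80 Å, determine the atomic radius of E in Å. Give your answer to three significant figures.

In a diamond cubic lattice, nearest neighbors lie along the body diagonal with √3·a = 8r.
r = √3·a/8 = 1.7321 × 6.80 / 8 = 1.47 Å.

1.47 Å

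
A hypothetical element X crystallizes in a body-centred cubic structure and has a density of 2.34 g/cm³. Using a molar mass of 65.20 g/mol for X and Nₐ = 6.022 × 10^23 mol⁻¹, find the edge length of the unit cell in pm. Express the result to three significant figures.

With Z = 2 atoms per BCC cell, a³ = Z·M/(N_A·ρ) = 2 × 65.20 / (6.022 × 10²³ × 2.340 g/cm³) = 9.254 × 10^-23 cm³.
a = (9.254 × 10^-23)^(1/3) = 4.523 × 10^-8 cm = 452 pm.

452 pm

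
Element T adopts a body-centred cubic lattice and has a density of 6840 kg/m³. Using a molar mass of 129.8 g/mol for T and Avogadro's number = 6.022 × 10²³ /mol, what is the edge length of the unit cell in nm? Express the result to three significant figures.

With Z = 2 atoms per BCC cell, a³ = Z·M/(N_A·ρ) = 2 × 129.8 / (6.022 × 10²³ × 6.840 g/cm³) = 6.302 × 10^-23 cm³.
a = (6.302 × 10^-23)^(1/3) = 3.980 × 10^-8 cm = 0.398 nm.

0.398 nm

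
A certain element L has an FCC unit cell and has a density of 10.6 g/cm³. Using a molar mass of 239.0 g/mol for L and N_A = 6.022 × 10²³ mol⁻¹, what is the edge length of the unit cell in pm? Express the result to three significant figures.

531 pm

With Z = 4 atoms per FCC cell, a³ = Z·M/(N_A·ρ) = 4 × 239.0 / (6.022 × 10²³ × 10.60 g/cm³) = 1.498 × 10^-22 cm³.
a = (1.498 × 10^-22)^(1/3) = 5.311 × 10^-8 cm = 531 pm.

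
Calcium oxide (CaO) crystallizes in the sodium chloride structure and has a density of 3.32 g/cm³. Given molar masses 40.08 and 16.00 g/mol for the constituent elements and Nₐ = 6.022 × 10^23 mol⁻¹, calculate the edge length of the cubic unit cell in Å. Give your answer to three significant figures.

M(CaO) = 56.08 g/mol; Z = 4 formula units per cell.
a³ = Z·M/(N_A·ρ) = 4 × 56.08 / (6.022 × 10²³ × 3.32) = 1.122 × 10^-22 cm³, so a = 4.823 × 10^-8 cm = 4.82 Å.

4.82 Å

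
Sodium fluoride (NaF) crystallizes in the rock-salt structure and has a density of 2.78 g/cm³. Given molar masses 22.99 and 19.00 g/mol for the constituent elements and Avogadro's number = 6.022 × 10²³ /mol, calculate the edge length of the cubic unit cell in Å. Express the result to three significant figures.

M(NaF) = 41.99 g/mol; Z = 4 formula units per cell.
a³ = Z·M/(N_A·ρ) = 4 × 41.99 / (6.022 × 10²³ × 2.78) = 1.003 × 10^-22 cm³, so a = 4.647 × 10^-8 cm = 4.65 Å.

4.65 Å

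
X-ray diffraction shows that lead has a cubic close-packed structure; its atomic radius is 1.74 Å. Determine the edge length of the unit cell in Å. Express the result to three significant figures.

In an FCC lattice, atoms touch along the face diagonal, so √2·a = 4r.
a = 4r/√2 = 4 × 1.74 / 1.4142 = 4.92 Å.

4.92 Å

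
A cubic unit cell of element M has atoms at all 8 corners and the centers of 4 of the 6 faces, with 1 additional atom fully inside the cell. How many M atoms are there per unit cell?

4

Corner atoms are shared by 8 cells (1/8 each), face atoms by 2 (1/2 each), interior atoms are unshared.
Net atoms = 8 × 1/8 + 4 × 1/2 + 1 = 1 + 2 + 1 = 4.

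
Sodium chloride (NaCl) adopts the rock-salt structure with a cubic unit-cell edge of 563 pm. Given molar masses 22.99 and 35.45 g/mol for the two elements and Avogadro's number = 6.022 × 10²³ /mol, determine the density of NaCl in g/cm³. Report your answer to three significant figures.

2.18 g/cm³

The rock-salt structure contains Z = 4 formula units per cell; M(NaCl) = 22.99 + 35.45 = 58.44 g/mol.
a³ = (5.630 × 10^-8 cm)³ = 1.785 × 10^-22 cm³.
ρ = 4 × 58.44 / (6.022 × 10²³ × 1.785 × 10^-22) = 2.175 g/cm³.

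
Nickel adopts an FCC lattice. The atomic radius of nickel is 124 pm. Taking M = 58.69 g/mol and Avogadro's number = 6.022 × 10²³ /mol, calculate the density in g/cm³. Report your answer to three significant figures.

9.04 g/cm³

In an FCC lattice, atoms touch along the face diagonal, so √2·a = 4r, giving a = 350.7 pm = 3.507 × 10^-8 cm.
With Z = 4, ρ = Z·M/(N_A·a³) = 4 × 58.69 / (6.022 × 10²³ × 4.314 × 10^-23) = 9.036 g/cm³.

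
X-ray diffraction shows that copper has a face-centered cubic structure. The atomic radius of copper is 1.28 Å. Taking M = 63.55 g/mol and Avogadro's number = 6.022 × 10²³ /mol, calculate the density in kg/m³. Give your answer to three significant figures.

8900 kg/m³

In an FCC lattice, atoms touch along the face diagonal, so √2·a = 4r, giving a = 3.620 Å = 3.620 × 10^-8 cm.
With Z = 4, ρ = Z·M/(N_A·a³) = 4 × 63.55 / (6.022 × 10²³ × 4.745 × 10^-23) = 8.895 g/cm³ = 8900 kg/m³.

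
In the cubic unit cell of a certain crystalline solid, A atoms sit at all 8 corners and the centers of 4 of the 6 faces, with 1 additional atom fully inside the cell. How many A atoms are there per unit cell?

Corner atoms are shared by 8 cells (1/8 each), face atoms by 2 (1/2 each), interior atoms are unshared.
Net atoms = 8 × 1/8 + 4 × 1/2 + 1 = 1 + 2 + 1 = 4.

4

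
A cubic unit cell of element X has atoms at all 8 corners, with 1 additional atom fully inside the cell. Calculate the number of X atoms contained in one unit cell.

Corner atoms are shared by 8 cells (1/8 each), interior atoms are unshared.
Net atoms = 8 × 1/8 + 1 = 1 + 1 = 2.

2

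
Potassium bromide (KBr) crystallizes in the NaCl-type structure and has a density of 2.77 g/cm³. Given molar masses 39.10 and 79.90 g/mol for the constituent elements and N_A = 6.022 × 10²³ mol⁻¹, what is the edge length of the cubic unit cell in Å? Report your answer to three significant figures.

6.58 Å

M(KBr) = 119.0 g/mol; Z = 4 formula units per cell.
a³ = Z·M/(N_A·ρ) = 4 × 119.0 / (6.022 × 10²³ × 2.77) = 2.854 × 10^-22 cm³, so a = 6.584 × 10^-8 cm = 6.58 Å.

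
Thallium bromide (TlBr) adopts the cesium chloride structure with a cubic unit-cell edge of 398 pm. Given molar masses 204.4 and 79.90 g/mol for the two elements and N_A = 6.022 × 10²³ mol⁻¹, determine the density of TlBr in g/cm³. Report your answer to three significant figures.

7.49 g/cm³

The cesium chloride structure contains Z = 1 formula unit per cell; M(TlBr) = 204.4 + 79.90 = 284.3 g/mol.
a³ = (3.980 × 10^-8 cm)³ = 6.304 × 10^-23 cm³.
ρ = 1 × 284.3 / (6.022 × 10²³ × 6.304 × 10^-23) = 7.488 g/cm³.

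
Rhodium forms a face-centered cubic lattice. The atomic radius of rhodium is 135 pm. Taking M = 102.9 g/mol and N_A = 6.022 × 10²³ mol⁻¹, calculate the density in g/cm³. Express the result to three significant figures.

In an FCC lattice, atoms touch along the face diagonal, so √2·a = 4r, giving a = 381.8 pm = 3.818 × 10^-8 cm.
With Z = 4, ρ = Z·M/(N_A·a³) = 4 × 102.9 / (6.022 × 10²³ × 5.567 × 10^-23) = 12.28 g/cm³.

12.3 g/cm³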